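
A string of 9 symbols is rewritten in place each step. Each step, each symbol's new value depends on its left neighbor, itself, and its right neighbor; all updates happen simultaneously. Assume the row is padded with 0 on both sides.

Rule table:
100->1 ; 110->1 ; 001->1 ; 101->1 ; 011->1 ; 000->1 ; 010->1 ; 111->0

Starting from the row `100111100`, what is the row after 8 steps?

100111101

111100111
100111101
111100111  (repeats step 1; period 2)
step 8: 100111101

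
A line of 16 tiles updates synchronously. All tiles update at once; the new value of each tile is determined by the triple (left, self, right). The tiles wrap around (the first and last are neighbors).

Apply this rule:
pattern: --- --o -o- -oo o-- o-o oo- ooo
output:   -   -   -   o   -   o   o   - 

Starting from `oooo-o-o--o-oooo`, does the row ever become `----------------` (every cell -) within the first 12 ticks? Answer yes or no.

---oo-o----oo---
---ooo-----oo---
---o-o-----oo---
----o------oo---
-----------oo---
-----------oo---  (fixed point — unchanged through tick 12)
tick 12 is -----------oo---, still not uniform -

no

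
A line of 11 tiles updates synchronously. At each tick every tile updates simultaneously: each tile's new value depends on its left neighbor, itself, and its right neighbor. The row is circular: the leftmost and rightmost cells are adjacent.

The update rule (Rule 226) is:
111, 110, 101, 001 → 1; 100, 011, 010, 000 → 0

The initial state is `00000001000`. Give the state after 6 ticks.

01000000000

tick 1: 00000010000
tick 2: 00000100000
tick 3: 00001000000
tick 4: 00010000000
tick 5: 00100000000
tick 6: 01000000000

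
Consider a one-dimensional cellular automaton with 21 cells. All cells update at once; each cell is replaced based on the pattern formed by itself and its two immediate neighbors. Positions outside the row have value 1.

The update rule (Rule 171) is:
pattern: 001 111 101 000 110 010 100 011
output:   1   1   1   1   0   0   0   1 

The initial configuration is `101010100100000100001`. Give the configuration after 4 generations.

101001001111001111111

010101001001111001111
101010010011110011111
010100100111100111111
101001001111001111111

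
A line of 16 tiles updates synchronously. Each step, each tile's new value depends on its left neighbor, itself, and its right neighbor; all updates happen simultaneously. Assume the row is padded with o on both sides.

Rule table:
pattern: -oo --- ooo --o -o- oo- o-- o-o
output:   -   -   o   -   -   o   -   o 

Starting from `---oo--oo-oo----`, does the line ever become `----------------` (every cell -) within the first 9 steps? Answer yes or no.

yes

step 1: ----o---oo-o----
step 2: ---------oo-----
step 3: ----------o-----
step 4: ----------------
all cells are - at step 4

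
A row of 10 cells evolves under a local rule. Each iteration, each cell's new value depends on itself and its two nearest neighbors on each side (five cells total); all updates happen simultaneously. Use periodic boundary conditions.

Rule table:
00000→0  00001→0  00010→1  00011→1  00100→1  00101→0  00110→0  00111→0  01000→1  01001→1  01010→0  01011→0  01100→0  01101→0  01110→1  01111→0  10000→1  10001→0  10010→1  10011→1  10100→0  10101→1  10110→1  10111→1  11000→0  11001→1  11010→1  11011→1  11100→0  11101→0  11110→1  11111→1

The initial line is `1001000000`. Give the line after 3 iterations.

1001000111

1111110001
0111100010
1001000111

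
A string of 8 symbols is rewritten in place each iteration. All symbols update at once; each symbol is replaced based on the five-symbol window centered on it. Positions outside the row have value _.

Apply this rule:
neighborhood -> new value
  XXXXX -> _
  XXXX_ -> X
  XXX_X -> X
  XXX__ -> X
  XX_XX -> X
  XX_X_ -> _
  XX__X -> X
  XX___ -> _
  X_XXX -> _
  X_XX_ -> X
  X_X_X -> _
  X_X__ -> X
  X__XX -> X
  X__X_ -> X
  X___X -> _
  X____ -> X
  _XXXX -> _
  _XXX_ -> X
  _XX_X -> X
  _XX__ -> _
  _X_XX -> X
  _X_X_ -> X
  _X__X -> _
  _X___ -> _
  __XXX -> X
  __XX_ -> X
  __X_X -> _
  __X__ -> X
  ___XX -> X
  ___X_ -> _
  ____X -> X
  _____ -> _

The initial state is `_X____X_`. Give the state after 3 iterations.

_X_XX_X_
__XXX_X_
XXXXX_X_

XXXXX_X_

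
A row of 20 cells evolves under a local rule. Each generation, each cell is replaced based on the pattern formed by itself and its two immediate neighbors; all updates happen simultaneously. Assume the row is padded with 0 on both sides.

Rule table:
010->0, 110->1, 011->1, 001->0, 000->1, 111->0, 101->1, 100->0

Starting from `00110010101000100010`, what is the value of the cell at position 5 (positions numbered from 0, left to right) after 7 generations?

10110001010010001000
01110100100000100011
01011000001110001011
00111011101010100111
10101110110101000101
01011011111010010010
00111110001100000000
position 5 holds 1

1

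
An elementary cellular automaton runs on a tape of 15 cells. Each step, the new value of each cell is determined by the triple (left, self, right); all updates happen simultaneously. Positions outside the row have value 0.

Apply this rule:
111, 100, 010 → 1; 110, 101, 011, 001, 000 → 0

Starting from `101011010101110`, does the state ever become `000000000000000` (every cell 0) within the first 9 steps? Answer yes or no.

101000010100101
101100010110101
100010010000101
110011011000101
001000000100101
001100000110101
000010000000101
000011000000101
000000100000101
step 9 is 000000100000101, still not uniform 0

no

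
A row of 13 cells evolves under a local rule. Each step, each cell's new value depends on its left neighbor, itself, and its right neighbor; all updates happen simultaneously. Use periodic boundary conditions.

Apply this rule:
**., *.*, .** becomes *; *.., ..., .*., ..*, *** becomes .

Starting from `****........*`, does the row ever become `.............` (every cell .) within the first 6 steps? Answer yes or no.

step 1: ...*........*
step 2: .............
all cells are . at step 2

yes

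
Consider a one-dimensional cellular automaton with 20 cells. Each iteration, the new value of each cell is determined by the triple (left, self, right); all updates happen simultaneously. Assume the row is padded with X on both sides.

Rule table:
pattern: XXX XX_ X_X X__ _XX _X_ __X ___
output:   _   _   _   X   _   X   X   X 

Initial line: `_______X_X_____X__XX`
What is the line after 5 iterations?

XXXXXXXXXXXXXXXXXX__

XXXXXXXX_XXXXXXXXX__
__________________XX
XXXXXXXXXXXXXXXXXX__
__________________XX  (repeats iteration 2; period 2)
iteration 5: XXXXXXXXXXXXXXXXXX__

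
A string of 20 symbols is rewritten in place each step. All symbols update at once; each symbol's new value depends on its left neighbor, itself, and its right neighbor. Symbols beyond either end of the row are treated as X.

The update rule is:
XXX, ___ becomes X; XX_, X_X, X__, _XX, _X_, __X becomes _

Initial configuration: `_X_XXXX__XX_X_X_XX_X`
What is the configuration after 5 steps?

____XXXX__XXXXXX__X_

____XX______________
_XX____XXXXXXXXXXXX_
____XX__XXXXXXXXXX__
_XX______XXXXXXXX___
____XXXX__XXXXXX__X_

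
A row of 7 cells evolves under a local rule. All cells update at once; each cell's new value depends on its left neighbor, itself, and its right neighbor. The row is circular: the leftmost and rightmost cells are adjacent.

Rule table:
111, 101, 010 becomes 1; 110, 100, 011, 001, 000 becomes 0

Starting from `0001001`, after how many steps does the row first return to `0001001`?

1

step 1: 0001001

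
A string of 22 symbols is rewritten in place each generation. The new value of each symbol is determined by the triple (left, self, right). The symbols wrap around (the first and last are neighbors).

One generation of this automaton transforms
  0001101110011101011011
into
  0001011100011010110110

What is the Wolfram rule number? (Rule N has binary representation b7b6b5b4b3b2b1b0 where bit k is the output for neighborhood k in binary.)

position 7: 111 → 1  (bit 7 = 1)
position 4: 110 → 0  (bit 6 = 0)
position 5: 101 → 1  (bit 5 = 1)
position 0: 100 → 0  (bit 4 = 0)
position 3: 011 → 1  (bit 3 = 1)
position 15: 010 → 0  (bit 2 = 0)
position 2: 001 → 0  (bit 1 = 0)
position 1: 000 → 0  (bit 0 = 0)
bits b7..b0 = 10101000 = 168

168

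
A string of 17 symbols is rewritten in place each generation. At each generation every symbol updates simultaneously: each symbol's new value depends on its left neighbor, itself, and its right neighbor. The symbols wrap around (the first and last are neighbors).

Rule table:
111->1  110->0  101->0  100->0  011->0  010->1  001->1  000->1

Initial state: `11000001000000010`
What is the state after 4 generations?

00011111011111110
11101110001111100
01000100110111001
01011101000010011

01011101000010011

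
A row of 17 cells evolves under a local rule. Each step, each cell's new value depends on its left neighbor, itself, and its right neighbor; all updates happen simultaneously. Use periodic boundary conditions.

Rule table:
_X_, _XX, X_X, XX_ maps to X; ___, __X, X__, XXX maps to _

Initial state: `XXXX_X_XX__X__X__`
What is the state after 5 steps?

X__X____X__X__X__

X__XXXXXX__X__X__
X__X____X__X__X__
X__X____X__X__X__  (fixed point — unchanged through step 5)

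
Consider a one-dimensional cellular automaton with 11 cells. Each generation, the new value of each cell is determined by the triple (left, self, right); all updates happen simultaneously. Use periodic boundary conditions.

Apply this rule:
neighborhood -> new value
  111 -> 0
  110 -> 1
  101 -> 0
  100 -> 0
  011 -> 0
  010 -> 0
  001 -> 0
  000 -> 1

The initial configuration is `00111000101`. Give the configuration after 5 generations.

generation 1: 00001010000
generation 2: 11100000111
generation 3: 00101110000
generation 4: 10000010111
generation 5: 10111000000

10111000000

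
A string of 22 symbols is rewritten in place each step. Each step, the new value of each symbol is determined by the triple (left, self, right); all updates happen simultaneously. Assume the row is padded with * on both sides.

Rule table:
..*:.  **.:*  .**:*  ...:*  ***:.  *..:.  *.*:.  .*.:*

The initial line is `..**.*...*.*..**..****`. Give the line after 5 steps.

step 1: ..**.*.*.*.*..**..*...
step 2: ..**.*.*.*.*..**..*.*.
step 3: ..**.*.*.*.*..**..*.*.  (fixed point — unchanged through step 5)

..**.*.*.*.*..**..*.*.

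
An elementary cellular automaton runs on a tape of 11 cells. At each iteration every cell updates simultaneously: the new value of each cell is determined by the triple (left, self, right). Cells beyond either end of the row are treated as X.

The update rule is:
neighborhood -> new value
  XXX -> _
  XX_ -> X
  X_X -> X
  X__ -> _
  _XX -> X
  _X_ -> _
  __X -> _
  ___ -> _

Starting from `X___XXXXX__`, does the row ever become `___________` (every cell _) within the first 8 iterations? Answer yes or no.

no

X___X___X__
X__________
X__________  (fixed point — unchanged through iteration 8)
iteration 8 is X__________, still not uniform _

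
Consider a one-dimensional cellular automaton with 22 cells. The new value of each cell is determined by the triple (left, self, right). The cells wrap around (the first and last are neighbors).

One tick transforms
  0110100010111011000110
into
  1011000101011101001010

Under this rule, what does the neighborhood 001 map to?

1

At position 0 the neighborhood is 001; the next row has 1 there.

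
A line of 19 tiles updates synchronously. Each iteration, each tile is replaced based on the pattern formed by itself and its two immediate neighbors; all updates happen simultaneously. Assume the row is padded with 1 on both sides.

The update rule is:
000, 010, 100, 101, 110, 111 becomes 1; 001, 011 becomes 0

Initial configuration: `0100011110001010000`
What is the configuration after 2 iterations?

iteration 1: 1111001111101111110
iteration 2: 1111100111110111111

1111100111110111111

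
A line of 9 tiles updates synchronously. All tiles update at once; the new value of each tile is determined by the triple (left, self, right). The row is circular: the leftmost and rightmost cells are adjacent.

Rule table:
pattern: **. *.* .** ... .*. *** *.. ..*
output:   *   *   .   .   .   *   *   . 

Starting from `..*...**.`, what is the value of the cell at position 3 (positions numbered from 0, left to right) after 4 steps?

...*...**
*...*...*
**...*...
.**...*..
position 3 holds .

.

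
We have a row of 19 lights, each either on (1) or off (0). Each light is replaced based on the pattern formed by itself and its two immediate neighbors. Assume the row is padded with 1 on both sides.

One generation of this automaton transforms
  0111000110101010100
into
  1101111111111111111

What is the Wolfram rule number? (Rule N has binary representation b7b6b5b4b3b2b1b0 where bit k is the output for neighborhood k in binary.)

127

position 2: 111 → 0  (bit 7 = 0)
position 3: 110 → 1  (bit 6 = 1)
position 0: 101 → 1  (bit 5 = 1)
position 4: 100 → 1  (bit 4 = 1)
position 1: 011 → 1  (bit 3 = 1)
position 10: 010 → 1  (bit 2 = 1)
position 6: 001 → 1  (bit 1 = 1)
position 5: 000 → 1  (bit 0 = 1)
bits b7..b0 = 01111111 = 127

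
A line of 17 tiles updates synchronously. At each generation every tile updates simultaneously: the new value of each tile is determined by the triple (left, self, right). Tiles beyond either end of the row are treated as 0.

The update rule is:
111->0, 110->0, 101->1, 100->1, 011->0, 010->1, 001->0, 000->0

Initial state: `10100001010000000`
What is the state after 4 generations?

11110001111000000
00001000000100000
00001100000110000
00000010000001000

00000010000001000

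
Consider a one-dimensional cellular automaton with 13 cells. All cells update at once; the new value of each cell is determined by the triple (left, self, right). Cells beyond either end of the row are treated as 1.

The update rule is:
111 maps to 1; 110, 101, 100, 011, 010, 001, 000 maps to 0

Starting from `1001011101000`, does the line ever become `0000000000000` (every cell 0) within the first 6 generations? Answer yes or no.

0000001000000
0000000000000
all cells are 0 at generation 2

yes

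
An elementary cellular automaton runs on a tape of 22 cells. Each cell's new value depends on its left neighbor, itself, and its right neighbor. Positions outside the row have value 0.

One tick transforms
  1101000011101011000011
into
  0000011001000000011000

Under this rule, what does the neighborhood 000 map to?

At position 5 the neighborhood is 000; the next row has 1 there.

1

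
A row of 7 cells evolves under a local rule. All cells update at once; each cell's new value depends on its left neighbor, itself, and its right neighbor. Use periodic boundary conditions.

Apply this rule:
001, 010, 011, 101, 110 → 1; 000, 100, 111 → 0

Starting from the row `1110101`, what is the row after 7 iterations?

0011111
0110001
1110011
0010110
0111110
1100010
1100111

1100111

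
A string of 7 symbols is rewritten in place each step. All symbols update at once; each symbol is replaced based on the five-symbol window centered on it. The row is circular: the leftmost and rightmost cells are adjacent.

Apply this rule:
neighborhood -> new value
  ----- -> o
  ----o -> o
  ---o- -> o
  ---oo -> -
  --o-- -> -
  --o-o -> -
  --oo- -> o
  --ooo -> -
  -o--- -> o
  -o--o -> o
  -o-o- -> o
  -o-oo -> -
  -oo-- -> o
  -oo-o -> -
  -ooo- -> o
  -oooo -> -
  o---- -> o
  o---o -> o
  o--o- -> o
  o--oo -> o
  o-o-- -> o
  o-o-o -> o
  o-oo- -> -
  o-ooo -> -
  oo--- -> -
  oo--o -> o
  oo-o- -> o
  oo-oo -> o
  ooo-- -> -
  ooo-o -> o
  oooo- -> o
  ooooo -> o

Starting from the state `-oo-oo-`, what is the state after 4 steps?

oo-o-oo
oooo---
--o--o-
oo-oo-o

oo-oo-o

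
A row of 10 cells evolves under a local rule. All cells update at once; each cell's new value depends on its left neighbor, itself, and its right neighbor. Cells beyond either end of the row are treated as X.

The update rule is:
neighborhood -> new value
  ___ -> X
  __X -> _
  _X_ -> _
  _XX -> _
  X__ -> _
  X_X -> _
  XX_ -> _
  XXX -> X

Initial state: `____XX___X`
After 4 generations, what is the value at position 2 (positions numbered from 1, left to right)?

_XX____X__
____XX____
_XX____XX_
____XX____
position 2 holds _

_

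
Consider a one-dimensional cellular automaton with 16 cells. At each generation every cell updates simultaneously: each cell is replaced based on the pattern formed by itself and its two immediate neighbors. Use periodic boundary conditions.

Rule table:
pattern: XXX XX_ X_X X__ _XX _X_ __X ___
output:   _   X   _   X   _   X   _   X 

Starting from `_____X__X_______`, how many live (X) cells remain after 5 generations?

XXXX_XX_XXXXXXXX
___X__X_________
XX_XX_XXXXXXXXXX
_X__X___________
_XX_XXXXXXXXXXXX
count of X: 14

14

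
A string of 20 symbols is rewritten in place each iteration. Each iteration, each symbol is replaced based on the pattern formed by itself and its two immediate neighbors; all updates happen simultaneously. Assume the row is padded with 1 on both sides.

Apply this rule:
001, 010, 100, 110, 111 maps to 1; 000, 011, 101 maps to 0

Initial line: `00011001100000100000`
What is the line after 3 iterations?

10111011101010011010

10101110110001110001
10100110011010111010
10111011101010011010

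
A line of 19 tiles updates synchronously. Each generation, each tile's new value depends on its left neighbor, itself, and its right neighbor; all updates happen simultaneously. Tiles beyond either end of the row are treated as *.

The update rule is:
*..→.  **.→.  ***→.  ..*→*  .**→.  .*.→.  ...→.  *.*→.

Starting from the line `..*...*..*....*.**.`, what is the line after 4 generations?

generation 1: .*...*..*....*.....
generation 2: ....*..*....*.....*
generation 3: ...*..*....*.....*.
generation 4: ..*..*....*.....*..

..*..*....*.....*..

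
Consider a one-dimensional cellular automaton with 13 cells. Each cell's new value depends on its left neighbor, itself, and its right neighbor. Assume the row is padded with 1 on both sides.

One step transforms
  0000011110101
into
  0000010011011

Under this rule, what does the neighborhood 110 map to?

At position 8 the neighborhood is 110; the next row has 1 there.

1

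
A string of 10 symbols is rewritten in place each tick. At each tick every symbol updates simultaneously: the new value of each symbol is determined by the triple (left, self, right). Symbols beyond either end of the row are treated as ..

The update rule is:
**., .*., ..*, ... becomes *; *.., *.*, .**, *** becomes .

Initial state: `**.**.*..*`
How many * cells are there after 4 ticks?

.*..*.*.**
**.**.*..*  (repeats tick 0; period 2)
tick 4: **.**.*..*
count of *: 6

6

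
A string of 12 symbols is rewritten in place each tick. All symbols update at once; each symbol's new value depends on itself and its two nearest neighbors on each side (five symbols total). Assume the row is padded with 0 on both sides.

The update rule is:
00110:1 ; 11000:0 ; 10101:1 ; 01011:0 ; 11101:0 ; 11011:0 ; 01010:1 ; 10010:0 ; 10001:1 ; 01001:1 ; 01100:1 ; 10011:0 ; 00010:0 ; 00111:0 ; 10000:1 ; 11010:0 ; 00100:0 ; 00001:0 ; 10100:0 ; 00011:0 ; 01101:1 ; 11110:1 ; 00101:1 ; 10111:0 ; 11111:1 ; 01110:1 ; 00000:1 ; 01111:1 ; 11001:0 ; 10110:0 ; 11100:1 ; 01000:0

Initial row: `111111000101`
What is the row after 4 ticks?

tick 1: 011111010110
tick 2: 001110010010
tick 3: 000110001000
tick 4: 100110100011

100110100011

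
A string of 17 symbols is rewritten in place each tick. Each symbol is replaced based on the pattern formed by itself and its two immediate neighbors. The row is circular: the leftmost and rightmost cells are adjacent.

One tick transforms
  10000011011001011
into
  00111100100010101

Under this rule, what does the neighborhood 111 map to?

At position 16 the neighborhood is 111; the next row has 1 there.

1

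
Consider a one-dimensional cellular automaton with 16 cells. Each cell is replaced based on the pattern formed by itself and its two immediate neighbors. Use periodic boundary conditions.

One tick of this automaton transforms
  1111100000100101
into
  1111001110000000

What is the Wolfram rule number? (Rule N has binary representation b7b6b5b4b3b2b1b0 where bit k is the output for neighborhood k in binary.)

129

position 0: 111 → 1  (bit 7 = 1)
position 4: 110 → 0  (bit 6 = 0)
position 14: 101 → 0  (bit 5 = 0)
position 5: 100 → 0  (bit 4 = 0)
position 15: 011 → 0  (bit 3 = 0)
position 10: 010 → 0  (bit 2 = 0)
position 9: 001 → 0  (bit 1 = 0)
position 6: 000 → 1  (bit 0 = 1)
bits b7..b0 = 10000001 = 129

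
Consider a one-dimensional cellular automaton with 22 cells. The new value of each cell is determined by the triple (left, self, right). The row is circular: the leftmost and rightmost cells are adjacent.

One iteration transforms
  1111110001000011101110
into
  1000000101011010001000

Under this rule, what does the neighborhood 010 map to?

At position 9 the neighborhood is 010; the next row has 1 there.

1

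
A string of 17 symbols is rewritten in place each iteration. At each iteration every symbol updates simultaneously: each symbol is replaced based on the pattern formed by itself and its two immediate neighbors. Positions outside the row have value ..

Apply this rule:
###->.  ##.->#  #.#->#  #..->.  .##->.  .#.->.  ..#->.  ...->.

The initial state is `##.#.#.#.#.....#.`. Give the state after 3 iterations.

.##.#.#.#........
..##.#.#.........
...##.#..........

...##.#..........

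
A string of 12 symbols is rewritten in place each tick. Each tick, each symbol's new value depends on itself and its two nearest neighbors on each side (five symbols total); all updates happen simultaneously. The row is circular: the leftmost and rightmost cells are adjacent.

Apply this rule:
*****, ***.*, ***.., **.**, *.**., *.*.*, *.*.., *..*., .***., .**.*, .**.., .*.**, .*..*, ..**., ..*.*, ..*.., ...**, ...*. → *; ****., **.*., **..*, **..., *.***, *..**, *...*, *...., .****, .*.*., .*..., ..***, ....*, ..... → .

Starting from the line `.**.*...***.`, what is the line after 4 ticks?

tick 1: .**.*..*.**.
tick 2: .**.*******.
tick 3: .***..***.*.
tick 4: ..**...**.**

..**...**.**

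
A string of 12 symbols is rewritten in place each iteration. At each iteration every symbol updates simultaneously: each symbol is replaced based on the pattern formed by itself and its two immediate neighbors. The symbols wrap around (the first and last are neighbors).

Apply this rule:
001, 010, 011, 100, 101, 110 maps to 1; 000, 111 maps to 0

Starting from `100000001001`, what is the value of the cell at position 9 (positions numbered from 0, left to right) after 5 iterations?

1

iteration 1: 110000011111
iteration 2: 011000110000
iteration 3: 111101111000
iteration 4: 100111001101
iteration 5: 111101111111
position 9 holds 1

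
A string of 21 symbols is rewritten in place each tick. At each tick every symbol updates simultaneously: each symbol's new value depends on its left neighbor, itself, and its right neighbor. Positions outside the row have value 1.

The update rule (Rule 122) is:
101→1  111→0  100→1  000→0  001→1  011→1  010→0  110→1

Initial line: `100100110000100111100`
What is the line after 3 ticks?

111011111001011100111
001110001110110111100
111011011011111100111

111011011011111100111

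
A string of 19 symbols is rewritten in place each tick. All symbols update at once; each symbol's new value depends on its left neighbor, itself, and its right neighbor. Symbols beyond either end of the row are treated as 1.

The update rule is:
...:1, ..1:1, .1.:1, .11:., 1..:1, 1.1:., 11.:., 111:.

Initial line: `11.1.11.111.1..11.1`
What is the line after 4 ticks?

...1........111....
111111111111...1111
............111....
111111111111...1111

111111111111...1111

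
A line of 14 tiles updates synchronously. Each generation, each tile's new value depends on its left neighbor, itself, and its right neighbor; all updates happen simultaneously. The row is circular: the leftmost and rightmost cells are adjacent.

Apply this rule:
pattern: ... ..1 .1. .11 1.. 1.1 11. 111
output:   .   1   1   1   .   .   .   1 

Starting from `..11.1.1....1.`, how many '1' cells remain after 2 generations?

7

generation 1: .11..1.1...11.
generation 2: 11..11.1..11..
count of 1: 7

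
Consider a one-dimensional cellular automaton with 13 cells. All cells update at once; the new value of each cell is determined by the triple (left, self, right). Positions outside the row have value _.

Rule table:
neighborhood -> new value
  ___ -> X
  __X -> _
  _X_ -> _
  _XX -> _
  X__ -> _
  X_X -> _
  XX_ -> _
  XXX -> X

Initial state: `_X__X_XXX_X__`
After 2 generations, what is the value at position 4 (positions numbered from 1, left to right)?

generation 1: _______X____X
generation 2: XXXXXX___XX__
position 4 holds X

X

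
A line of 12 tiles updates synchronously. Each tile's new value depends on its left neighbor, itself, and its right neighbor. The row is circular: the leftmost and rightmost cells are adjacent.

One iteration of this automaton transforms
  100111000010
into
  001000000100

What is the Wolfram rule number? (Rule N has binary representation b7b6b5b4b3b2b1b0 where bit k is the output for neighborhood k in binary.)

position 4: 111 → 0  (bit 7 = 0)
position 5: 110 → 0  (bit 6 = 0)
position 11: 101 → 0  (bit 5 = 0)
position 1: 100 → 0  (bit 4 = 0)
position 3: 011 → 0  (bit 3 = 0)
position 0: 010 → 0  (bit 2 = 0)
position 2: 001 → 1  (bit 1 = 1)
position 7: 000 → 0  (bit 0 = 0)
bits b7..b0 = 00000010 = 2

2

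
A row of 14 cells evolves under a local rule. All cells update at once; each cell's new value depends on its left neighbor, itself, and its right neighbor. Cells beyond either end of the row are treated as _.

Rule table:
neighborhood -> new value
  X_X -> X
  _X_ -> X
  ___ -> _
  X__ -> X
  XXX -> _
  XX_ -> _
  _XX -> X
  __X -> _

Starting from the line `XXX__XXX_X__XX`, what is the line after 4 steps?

step 1: X__X_X__XXX_X_
step 2: XX_XXXX_X__XXX
step 3: X_XX___XXX_X__
step 4: XXX_X__X__XXX_

XXX_X__X__XXX_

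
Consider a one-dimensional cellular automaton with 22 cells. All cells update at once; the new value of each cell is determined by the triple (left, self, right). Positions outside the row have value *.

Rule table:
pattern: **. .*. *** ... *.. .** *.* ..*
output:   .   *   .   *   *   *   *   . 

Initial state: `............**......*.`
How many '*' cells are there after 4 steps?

9

***********.*.*****.**
...........****....**.
**********.*...***.*.*
..........****.*..****
count of *: 9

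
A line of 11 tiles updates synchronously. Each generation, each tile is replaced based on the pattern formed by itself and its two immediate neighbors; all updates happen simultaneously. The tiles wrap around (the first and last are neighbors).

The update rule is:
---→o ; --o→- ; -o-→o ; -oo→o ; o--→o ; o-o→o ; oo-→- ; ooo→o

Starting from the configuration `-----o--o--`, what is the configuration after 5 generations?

-oo-ooooooo

oooo-oo-ooo
ooo-oo-oooo
oo-oo-ooooo
o-oo-oooooo
-oo-ooooooo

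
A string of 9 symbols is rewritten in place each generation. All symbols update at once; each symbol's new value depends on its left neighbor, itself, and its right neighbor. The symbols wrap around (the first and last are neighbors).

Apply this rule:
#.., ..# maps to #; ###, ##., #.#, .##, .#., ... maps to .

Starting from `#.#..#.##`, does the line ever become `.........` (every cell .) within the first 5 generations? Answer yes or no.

no

...##....
..#..#...
.#.##.#..
#......#.
.#....#..
generation 5 is .#....#.., still not uniform .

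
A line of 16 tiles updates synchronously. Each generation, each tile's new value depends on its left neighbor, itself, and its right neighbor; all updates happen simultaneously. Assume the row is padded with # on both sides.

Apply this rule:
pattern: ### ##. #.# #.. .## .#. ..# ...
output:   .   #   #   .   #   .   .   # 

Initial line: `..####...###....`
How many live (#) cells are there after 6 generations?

..#..#.#.#.#.##.
......#.#.#.####
.####..#.#.##...
##..#...#.###.#.
.#....#..##.##.#
#..##....#######
count of #: 10

10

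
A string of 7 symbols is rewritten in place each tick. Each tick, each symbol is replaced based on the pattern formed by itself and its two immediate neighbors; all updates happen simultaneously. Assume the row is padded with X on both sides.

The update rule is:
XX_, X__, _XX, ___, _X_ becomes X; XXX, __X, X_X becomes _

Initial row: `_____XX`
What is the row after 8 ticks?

XXXX_X_
___X_X_
XX_X_X_
_X_X_X_
_X_X_X_  (fixed point — unchanged through tick 8)

_X_X_X_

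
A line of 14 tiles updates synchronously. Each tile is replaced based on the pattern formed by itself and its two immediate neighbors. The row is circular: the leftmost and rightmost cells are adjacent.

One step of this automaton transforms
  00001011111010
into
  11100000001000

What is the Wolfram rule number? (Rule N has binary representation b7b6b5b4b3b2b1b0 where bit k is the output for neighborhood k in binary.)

position 7: 111 → 0  (bit 7 = 0)
position 10: 110 → 1  (bit 6 = 1)
position 5: 101 → 0  (bit 5 = 0)
position 13: 100 → 0  (bit 4 = 0)
position 6: 011 → 0  (bit 3 = 0)
position 4: 010 → 0  (bit 2 = 0)
position 3: 001 → 0  (bit 1 = 0)
position 0: 000 → 1  (bit 0 = 1)
bits b7..b0 = 01000001 = 65

65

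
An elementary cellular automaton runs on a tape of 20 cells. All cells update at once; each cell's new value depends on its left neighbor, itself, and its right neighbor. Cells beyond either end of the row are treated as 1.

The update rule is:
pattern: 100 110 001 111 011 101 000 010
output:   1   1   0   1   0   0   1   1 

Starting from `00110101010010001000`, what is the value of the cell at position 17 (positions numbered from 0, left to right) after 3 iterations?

0

10010101011011101110
11010101001001100110
11010101101100110010
position 17 holds 0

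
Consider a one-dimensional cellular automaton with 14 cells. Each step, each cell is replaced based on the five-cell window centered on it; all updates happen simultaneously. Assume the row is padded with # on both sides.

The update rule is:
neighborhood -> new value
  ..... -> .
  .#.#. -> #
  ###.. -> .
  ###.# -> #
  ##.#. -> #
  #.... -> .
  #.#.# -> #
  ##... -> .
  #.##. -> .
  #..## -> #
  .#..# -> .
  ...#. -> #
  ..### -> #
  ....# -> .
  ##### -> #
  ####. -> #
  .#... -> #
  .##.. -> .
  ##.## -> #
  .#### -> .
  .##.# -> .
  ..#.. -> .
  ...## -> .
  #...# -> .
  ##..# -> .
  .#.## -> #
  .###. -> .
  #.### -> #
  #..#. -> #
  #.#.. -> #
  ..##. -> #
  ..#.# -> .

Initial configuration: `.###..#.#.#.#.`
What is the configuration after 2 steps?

step 1: ##...#.#######
step 2: #...#.##.#####

#...#.##.#####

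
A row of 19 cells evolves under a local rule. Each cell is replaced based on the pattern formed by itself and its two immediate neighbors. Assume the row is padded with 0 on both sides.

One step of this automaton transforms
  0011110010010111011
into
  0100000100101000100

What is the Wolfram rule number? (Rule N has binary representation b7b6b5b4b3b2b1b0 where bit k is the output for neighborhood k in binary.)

position 3: 111 → 0  (bit 7 = 0)
position 5: 110 → 0  (bit 6 = 0)
position 12: 101 → 1  (bit 5 = 1)
position 6: 100 → 0  (bit 4 = 0)
position 2: 011 → 0  (bit 3 = 0)
position 8: 010 → 0  (bit 2 = 0)
position 1: 001 → 1  (bit 1 = 1)
position 0: 000 → 0  (bit 0 = 0)
bits b7..b0 = 00100010 = 34

34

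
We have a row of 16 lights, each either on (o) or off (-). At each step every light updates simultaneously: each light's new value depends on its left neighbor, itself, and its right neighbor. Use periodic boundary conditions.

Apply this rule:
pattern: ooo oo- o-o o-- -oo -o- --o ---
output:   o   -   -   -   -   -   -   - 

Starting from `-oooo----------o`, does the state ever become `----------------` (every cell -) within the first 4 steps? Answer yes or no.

--oo------------
----------------
all cells are - at step 2

yes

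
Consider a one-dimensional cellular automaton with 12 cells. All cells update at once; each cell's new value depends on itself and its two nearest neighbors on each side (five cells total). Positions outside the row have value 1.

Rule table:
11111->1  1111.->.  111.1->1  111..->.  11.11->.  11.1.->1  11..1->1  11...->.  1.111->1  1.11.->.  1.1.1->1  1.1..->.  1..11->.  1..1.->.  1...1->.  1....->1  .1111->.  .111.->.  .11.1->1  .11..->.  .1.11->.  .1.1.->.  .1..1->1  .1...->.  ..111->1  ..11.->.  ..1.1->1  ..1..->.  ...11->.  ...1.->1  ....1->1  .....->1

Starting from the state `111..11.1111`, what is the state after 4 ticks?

111.1.1.1.1.

1..1..1.1.11
.1..1.1.1.1.
1.1.1.1.1.1.
111.1.1.1.1.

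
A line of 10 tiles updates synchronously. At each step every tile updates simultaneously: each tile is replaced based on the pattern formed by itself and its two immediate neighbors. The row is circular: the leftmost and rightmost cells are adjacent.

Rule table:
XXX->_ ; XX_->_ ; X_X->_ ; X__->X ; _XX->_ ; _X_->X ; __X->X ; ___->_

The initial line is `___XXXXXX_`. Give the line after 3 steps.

____X__X__

step 1: __X______X
step 2: XXXX____XX
step 3: ____X__X__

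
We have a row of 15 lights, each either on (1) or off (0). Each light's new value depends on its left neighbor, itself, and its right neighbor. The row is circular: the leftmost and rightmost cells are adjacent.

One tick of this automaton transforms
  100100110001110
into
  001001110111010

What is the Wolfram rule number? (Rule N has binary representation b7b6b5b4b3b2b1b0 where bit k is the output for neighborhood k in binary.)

position 12: 111 → 0  (bit 7 = 0)
position 7: 110 → 1  (bit 6 = 1)
position 14: 101 → 0  (bit 5 = 0)
position 1: 100 → 0  (bit 4 = 0)
position 6: 011 → 1  (bit 3 = 1)
position 0: 010 → 0  (bit 2 = 0)
position 2: 001 → 1  (bit 1 = 1)
position 9: 000 → 1  (bit 0 = 1)
bits b7..b0 = 01001011 = 75

75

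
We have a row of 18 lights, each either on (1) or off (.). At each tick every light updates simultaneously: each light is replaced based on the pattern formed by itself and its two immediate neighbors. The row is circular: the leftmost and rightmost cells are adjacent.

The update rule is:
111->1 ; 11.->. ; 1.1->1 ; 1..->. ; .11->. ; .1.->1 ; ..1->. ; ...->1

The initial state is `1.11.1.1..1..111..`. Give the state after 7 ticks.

...11.11....111111

11..1111..1...1...
.....11...1.1.1.1.
1111....1.1111111.
.11..11.11.11111.1
1......1..1.111.11
..1111.1..11.1.1.1
...11.11....111111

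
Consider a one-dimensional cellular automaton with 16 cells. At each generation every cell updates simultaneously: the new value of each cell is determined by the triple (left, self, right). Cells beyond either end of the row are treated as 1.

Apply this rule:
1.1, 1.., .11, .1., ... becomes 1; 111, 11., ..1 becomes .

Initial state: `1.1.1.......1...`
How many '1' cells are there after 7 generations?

.1111111111.111.
11.........11..1
..11111111.1.1.1
1.1.......111111
.11111111.1.....
11.......111111.
..111111.1.....1
count of 1: 8

8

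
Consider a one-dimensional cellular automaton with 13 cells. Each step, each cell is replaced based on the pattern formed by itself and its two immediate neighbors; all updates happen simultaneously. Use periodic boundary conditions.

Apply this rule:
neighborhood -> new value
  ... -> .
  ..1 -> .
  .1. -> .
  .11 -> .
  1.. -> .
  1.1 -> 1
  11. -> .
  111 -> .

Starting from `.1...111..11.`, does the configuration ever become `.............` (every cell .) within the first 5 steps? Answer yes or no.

step 1: .............
all cells are . at step 1

yes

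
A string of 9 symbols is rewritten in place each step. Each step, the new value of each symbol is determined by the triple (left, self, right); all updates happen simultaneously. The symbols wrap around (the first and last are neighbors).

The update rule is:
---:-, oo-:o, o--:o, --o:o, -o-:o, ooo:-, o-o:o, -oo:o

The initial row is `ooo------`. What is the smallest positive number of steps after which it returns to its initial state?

o-oo----o
ooooo--oo
----oooo-
---oo--oo
o-ooooooo
ooo------

6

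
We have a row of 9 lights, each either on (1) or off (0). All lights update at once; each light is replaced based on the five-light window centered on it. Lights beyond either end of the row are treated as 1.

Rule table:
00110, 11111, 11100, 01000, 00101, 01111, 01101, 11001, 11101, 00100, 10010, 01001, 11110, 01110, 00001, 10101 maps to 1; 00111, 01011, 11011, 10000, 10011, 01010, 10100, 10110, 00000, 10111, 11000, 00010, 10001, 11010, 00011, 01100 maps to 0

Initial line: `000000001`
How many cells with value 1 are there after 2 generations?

000000100
000010110
count of 1: 3

3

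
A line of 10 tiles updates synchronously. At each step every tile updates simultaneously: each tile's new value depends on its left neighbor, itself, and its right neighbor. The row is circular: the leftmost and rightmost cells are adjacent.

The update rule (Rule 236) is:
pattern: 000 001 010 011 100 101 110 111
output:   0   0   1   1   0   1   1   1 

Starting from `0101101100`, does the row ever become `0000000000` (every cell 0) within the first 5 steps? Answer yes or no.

step 1: 0111111100
step 2: 0111111100  (fixed point — unchanged through step 5)
step 5 is 0111111100, still not uniform 0

no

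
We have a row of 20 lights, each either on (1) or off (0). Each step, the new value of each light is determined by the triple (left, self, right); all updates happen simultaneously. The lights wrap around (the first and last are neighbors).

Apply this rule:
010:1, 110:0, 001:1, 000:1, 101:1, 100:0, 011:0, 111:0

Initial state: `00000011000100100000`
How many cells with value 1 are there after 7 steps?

step 1: 11111100011101101111
step 2: 00000001100010010000
step 3: 11111110001110110111
step 4: 00000000110001001000
step 5: 11111111000111011011
step 6: 00000000011000100100
step 7: 11111111100011101101
count of 1: 15

15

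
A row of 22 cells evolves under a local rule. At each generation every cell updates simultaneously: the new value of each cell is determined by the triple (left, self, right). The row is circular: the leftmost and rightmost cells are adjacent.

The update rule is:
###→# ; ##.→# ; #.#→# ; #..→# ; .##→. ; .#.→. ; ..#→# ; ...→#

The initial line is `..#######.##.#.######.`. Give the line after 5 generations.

generation 1: ##.#######.##.#.######
generation 2: ###.#######.##.#.#####
generation 3: ####.#######.##.#.####
generation 4: #####.#######.##.#.###
generation 5: ######.#######.##.#.##

######.#######.##.#.##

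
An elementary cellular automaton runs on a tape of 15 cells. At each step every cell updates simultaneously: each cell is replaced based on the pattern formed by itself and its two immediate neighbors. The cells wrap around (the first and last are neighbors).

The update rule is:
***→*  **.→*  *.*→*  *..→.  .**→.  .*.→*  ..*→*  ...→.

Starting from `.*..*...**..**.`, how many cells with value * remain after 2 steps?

**.**..*.*.*.*.
.**.*.*********
count of *: 12

12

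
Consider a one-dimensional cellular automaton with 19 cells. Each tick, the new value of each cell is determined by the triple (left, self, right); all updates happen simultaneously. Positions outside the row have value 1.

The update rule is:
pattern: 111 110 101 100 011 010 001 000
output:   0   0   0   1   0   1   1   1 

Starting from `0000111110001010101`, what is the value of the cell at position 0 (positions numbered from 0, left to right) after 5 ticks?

1

1111000001111010100
0000111110000010111
1111000001111110000
0000111110000001111
1111000001111110000
position 0 holds 1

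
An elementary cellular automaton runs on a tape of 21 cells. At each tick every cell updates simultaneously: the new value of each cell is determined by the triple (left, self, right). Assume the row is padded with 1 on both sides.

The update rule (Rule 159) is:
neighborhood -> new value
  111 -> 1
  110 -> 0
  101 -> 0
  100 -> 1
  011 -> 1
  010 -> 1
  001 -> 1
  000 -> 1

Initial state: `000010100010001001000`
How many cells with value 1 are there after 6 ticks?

19

111110111111111111111
111100111111111111111
111011111111111111111
110011111111111111111
101111111111111111111
001111111111111111111
count of 1: 19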